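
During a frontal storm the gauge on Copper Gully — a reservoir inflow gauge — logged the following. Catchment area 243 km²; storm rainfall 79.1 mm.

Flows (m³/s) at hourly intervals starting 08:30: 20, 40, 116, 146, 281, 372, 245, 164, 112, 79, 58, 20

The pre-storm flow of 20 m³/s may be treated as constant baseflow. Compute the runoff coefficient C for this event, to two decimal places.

ΣQ_DR = 1413 m³/s; V = ΣQ_DR·Δt = 5.087 × 10^6 m³.
Runoff depth d = V / A = 20.93 mm.
C = d / P = 20.93 / 79.1 = 0.26.

C ≈ 0.26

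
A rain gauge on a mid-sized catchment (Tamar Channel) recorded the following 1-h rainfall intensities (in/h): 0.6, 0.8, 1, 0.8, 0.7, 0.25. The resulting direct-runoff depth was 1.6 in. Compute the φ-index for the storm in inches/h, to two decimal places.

Only the 5 blocks with intensity above φ contribute runoff: 0.6, 0.8, 1, 0.8, 0.7 in/h.
Σ(I−φ)·Δt = d  ⇒  (0.6+0.8+1+0.8+0.7 − 5φ)·1 = 1.6
φ = (3.900 − 1.6/1) / 5 = 0.46 in/h.

φ ≈ 0.46 in/h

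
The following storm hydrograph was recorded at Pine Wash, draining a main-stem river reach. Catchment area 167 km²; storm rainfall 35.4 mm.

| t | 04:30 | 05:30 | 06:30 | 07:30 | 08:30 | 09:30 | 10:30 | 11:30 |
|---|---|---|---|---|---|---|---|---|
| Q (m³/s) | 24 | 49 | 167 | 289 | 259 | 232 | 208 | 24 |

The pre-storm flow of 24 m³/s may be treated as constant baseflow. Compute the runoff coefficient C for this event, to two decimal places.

C ≈ 0.65

ΣQ_DR = 1060 m³/s; V = ΣQ_DR·Δt = 3.816 × 10^6 m³.
Runoff depth d = V / A = 22.85 mm.
C = d / P = 22.85 / 35.4 = 0.65.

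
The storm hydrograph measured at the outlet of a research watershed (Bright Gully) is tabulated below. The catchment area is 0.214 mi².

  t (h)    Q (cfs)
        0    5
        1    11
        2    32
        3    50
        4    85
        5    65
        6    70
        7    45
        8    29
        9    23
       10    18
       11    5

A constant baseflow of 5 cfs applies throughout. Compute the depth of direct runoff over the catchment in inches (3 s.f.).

Direct runoff: 0.0, 6.0, 27.0, 45.0, 80.0, 60.0, 65.0, 40.0, 24.0, 18.0, 13.0, 0.0 cfs; ΣQ_DR = 378.0 cfs.
V = ΣQ_DR · Δt = 378.0 × 3600 s = 1.361 × 10^6 ft³.
Over A = 0.214 mi², depth = V / A = 2.74 in.

d ≈ 2.74 in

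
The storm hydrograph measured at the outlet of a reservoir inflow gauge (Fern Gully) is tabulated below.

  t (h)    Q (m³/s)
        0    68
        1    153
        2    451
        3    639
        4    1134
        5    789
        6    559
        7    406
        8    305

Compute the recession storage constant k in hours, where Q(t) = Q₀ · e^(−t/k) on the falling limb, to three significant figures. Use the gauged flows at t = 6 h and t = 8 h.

On the falling limb, Q drops from 559 to 305 m³/s between t = 6 h and t = 8 h (Δt = 2 h).
k = −Δt / ln(Q₂/Q₁) = −2 / ln(305/559) = 3.30 h.

k ≈ 3.30 h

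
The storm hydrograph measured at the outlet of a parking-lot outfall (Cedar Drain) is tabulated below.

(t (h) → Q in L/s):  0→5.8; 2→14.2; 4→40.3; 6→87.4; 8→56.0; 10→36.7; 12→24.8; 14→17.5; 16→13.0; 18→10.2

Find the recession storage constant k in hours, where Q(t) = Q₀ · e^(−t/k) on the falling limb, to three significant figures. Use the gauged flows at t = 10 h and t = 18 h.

On the falling limb, Q drops from 36.7 to 10.2 L/s between t = 10 h and t = 18 h (Δt = 8 h).
k = −Δt / ln(Q₂/Q₁) = −8 / ln(10.2/36.7) = 6.25 h.

k ≈ 6.25 h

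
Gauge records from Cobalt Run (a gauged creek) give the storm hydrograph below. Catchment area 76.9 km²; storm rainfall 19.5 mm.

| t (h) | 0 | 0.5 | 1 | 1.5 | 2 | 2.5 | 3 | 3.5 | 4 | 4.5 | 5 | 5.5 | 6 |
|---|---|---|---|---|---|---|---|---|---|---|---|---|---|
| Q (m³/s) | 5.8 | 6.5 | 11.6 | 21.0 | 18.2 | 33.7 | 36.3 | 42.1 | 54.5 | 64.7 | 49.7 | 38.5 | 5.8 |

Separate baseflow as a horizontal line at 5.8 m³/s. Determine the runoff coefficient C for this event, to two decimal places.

ΣQ_DR = 313.0 m³/s; V = ΣQ_DR·Δt = 5.634 × 10^5 m³.
Runoff depth d = V / A = 7.326 mm.
C = d / P = 7.326 / 19.5 = 0.38.

C ≈ 0.38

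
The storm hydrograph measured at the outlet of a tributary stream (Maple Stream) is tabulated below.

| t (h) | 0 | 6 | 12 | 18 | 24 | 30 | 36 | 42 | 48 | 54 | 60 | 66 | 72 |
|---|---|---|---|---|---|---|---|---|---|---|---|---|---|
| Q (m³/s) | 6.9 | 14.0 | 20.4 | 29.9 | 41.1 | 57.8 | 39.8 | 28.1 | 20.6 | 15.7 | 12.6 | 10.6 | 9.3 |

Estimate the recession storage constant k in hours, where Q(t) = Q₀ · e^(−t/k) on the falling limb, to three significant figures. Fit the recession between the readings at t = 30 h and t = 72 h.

On the falling limb, Q drops from 57.8 to 9.3 m³/s between t = 30 h and t = 72 h (Δt = 42 h).
k = −Δt / ln(Q₂/Q₁) = −42 / ln(9.3/57.8) = 23.0 h.

k ≈ 23.0 h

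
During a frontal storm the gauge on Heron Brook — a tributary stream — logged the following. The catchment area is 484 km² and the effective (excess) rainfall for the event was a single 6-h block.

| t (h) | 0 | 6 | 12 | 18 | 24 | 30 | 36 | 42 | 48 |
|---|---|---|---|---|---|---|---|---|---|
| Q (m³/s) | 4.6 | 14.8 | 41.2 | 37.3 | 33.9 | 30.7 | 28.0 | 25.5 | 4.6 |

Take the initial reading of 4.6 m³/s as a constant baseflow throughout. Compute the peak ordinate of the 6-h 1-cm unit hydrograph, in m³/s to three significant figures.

Direct runoff: 0.0, 10.2, 36.6, 32.7, 29.3, 26.1, 23.4, 20.9, 0.0 m³/s; ΣQ_DR = 179.2 m³/s, peak = 36.6 m³/s.
Runoff depth d = ΣQ_DR·Δt / A = 179.2 × 21600 / (484 km²) = 7.997 mm.
The 1-cm UH is the DRH scaled by (10 mm)/d, so U_p = 36.6 × 10/7.997 = 45.8 m³/s.

U_p ≈ 45.8 m³/s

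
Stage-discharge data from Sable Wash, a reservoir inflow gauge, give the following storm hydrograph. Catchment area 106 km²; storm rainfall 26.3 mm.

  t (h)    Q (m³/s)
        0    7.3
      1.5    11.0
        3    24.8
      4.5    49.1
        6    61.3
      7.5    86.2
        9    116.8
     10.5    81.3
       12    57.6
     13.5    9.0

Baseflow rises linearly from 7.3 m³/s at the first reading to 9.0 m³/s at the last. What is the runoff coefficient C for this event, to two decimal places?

C ≈ 0.82

ΣQ_DR = 422.9 m³/s; V = ΣQ_DR·Δt = 2.284 × 10^6 m³.
Runoff depth d = V / A = 21.54 mm.
C = d / P = 21.54 / 26.3 = 0.82.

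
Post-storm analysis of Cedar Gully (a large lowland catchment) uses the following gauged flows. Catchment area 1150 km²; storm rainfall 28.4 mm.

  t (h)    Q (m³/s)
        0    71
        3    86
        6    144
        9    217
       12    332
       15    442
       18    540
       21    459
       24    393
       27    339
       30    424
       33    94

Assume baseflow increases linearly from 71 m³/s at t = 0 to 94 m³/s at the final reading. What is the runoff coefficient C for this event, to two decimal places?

C ≈ 0.84

ΣQ_DR = 2551 m³/s; V = ΣQ_DR·Δt = 2.755 × 10^7 m³.
Runoff depth d = V / A = 23.96 mm.
C = d / P = 23.96 / 28.4 = 0.84.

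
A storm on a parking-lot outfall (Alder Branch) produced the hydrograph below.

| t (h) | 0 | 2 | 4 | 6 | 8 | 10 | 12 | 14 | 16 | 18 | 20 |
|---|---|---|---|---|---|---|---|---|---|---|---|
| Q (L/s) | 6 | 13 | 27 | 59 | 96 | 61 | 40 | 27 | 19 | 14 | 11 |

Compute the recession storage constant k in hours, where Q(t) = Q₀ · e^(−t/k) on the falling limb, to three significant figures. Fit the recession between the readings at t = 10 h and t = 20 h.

On the falling limb, Q drops from 61 to 11 L/s between t = 10 h and t = 20 h (Δt = 10 h).
k = −Δt / ln(Q₂/Q₁) = −10 / ln(11/61) = 5.84 h.

k ≈ 5.84 h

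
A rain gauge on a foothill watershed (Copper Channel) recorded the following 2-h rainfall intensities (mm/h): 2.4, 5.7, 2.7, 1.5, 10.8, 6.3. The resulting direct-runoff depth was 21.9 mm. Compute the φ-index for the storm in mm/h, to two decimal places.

Only the 3 blocks with intensity above φ contribute runoff: 5.7, 10.8, 6.3 mm/h.
Σ(I−φ)·Δt = d  ⇒  (5.7+10.8+6.3 − 3φ)·2 = 21.9
φ = (22.80 − 21.9/2) / 3 = 3.95 mm/h.

φ ≈ 3.95 mm/h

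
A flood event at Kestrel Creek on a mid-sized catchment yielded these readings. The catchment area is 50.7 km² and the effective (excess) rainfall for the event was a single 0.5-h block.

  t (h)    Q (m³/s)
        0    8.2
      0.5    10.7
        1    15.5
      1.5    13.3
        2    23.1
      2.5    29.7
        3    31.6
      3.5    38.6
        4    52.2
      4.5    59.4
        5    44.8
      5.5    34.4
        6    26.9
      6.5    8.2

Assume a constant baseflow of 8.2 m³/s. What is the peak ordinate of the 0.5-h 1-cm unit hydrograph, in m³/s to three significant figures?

U_p ≈ 51.2 m³/s

Direct runoff: 0.0, 2.5, 7.3, 5.1, 14.9, 21.5, 23.4, 30.4, 44.0, 51.2, 36.6, 26.2, 18.7, 0.0 m³/s; ΣQ_DR = 281.8 m³/s, peak = 51.2 m³/s.
Runoff depth d = ΣQ_DR·Δt / A = 281.8 × 1800 / (50.7 km²) = 10.00 mm.
The 1-cm UH is the DRH scaled by (10 mm)/d, so U_p = 51.2 × 10/10.00 = 51.2 m³/s.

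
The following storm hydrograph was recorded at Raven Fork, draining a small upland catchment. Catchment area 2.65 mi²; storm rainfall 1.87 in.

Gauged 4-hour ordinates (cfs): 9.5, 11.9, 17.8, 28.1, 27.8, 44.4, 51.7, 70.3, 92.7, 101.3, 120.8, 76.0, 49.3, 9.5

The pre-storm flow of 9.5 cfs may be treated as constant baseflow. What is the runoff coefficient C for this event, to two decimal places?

ΣQ_DR = 578.1 cfs; V = ΣQ_DR·Δt = 8.325 × 10^6 ft³.
Runoff depth d = V / A = 1.352 in.
C = d / P = 1.352 / 1.87 = 0.72.

C ≈ 0.72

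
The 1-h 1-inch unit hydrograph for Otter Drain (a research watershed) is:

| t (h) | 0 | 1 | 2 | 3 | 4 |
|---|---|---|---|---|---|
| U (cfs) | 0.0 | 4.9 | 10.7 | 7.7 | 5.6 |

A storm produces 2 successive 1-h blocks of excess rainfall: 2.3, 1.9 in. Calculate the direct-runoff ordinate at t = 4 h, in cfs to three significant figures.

Q ≈ 27.5 cfs

By discrete convolution, Q_j = Σ (P_i / 1 in) · U_{j−i}.
At t = 4 h (j=4): Q = (2.3/1)·5.6 + (1.9/1)·7.7 = 27.5 cfs.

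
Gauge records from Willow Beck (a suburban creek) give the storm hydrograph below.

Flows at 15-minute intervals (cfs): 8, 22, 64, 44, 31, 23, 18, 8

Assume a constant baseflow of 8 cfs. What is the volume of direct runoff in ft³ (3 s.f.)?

V ≈ 1.39 × 10^5 ft³

Direct-runoff ordinates (Q − Q_b): 0.0, 14.0, 56.0, 36.0, 23.0, 15.0, 10.0, 0.0 cfs.
ΣQ_DR = 154.0 cfs.
With Δt = 0.25 h = 900 s, V = ΣQ_DR · Δt = 154.0 × 900 = 1.39 × 10^5 ft³.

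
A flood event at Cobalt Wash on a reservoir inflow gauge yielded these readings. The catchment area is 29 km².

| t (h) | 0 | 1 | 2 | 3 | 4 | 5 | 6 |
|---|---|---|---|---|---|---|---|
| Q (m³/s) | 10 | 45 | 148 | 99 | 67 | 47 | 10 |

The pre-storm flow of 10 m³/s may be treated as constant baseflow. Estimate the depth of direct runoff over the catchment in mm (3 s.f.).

d ≈ 44.2 mm

Direct runoff: 0.0, 35.0, 138.0, 89.0, 57.0, 37.0, 0.0 m³/s; ΣQ_DR = 356.0 m³/s.
V = ΣQ_DR · Δt = 356.0 × 3600 s = 1.282 × 10^6 m³.
Over A = 29 km², depth = V / A = 44.2 mm.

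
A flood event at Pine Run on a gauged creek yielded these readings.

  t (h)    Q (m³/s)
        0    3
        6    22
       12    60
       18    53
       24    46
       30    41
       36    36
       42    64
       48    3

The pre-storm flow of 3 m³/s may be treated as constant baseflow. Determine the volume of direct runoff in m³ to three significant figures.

Direct-runoff ordinates (Q − Q_b): 0.0, 19.0, 57.0, 50.0, 43.0, 38.0, 33.0, 61.0, 0.0 m³/s.
ΣQ_DR = 301.0 m³/s.
With Δt = 6 h = 21600 s, V = ΣQ_DR · Δt = 301.0 × 21600 = 6.50 × 10^6 m³.

V ≈ 6.50 × 10^6 m³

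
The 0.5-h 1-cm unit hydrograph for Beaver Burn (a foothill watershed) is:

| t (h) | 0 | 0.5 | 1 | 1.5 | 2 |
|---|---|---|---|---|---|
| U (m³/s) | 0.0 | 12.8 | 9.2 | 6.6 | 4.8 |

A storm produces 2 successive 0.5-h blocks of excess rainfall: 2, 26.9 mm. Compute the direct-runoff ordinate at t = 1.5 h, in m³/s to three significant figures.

Q ≈ 26.1 m³/s

By discrete convolution, Q_j = Σ (P_i / 10 mm) · U_{j−i}.
At t = 1.5 h (j=3): Q = (2/10)·6.6 + (26.9/10)·9.2 = 26.1 m³/s.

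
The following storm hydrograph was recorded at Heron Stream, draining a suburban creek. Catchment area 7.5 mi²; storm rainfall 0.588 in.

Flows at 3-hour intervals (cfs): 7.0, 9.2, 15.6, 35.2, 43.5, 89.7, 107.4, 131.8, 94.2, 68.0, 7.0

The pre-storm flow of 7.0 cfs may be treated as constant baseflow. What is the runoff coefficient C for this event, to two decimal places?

ΣQ_DR = 531.6 cfs; V = ΣQ_DR·Δt = 5.741 × 10^6 ft³.
Runoff depth d = V / A = 0.3295 in.
C = d / P = 0.3295 / 0.588 = 0.56.

C ≈ 0.56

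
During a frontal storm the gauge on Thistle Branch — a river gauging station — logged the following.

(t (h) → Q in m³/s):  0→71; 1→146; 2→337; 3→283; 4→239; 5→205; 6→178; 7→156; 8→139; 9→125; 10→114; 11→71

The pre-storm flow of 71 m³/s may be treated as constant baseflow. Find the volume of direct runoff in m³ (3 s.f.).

Direct-runoff ordinates (Q − Q_b): 0.0, 75.0, 266.0, 212.0, 168.0, 134.0, 107.0, 85.0, 68.0, 54.0, 43.0, 0.0 m³/s.
ΣQ_DR = 1212 m³/s.
With Δt = 1 h = 3600 s, V = ΣQ_DR · Δt = 1212 × 3600 = 4.36 × 10^6 m³.

V ≈ 4.36 × 10^6 m³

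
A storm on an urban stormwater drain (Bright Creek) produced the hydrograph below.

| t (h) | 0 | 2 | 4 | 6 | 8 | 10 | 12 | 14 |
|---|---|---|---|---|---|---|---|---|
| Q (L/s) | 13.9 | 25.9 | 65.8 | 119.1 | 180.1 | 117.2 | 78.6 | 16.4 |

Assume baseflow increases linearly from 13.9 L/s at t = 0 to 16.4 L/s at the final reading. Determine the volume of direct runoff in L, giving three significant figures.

V ≈ 3.57 × 10^6 L

Direct-runoff ordinates (Q − Q_b): 0.00, 11.64, 51.19, 104.13, 164.77, 101.51, 62.56, 0.00 L/s.
ΣQ_DR = 495.8 L/s.
With Δt = 2 h = 7200 s, V = ΣQ_DR · Δt = 495.8 × 7200 = 3.57 × 10^6 L.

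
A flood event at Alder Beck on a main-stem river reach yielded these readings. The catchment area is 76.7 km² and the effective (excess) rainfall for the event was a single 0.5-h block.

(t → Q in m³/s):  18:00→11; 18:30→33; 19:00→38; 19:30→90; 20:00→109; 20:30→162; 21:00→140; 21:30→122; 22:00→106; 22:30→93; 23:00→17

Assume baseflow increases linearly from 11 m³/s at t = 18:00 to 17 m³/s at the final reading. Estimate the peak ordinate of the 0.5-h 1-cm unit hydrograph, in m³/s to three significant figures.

Direct runoff: 0.00, 21.40, 25.80, 77.20, 95.60, 148.00, 125.40, 106.80, 90.20, 76.60, 0.00 m³/s; ΣQ_DR = 767.0 m³/s, peak = 148.00 m³/s.
Runoff depth d = ΣQ_DR·Δt / A = 767.0 × 1800 / (76.7 km²) = 18.00 mm.
The 1-cm UH is the DRH scaled by (10 mm)/d, so U_p = 148.00 × 10/18.00 = 82.2 m³/s.

U_p ≈ 82.2 m³/s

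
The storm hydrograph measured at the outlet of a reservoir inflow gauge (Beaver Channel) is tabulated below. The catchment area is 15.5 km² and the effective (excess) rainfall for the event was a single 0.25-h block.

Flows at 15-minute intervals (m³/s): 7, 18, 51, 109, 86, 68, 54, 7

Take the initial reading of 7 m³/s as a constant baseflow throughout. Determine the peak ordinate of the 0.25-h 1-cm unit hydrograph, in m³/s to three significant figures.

Direct runoff: 0.0, 11.0, 44.0, 102.0, 79.0, 61.0, 47.0, 0.0 m³/s; ΣQ_DR = 344.0 m³/s, peak = 102.0 m³/s.
Runoff depth d = ΣQ_DR·Δt / A = 344.0 × 900 / (15.5 km²) = 19.97 mm.
The 1-cm UH is the DRH scaled by (10 mm)/d, so U_p = 102.0 × 10/19.97 = 51.1 m³/s.

U_p ≈ 51.1 m³/s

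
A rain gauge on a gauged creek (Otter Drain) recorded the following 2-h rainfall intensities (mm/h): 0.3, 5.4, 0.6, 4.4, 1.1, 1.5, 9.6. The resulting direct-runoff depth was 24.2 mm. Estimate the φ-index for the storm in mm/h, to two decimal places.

Only the 3 blocks with intensity above φ contribute runoff: 5.4, 4.4, 9.6 mm/h.
Σ(I−φ)·Δt = d  ⇒  (5.4+4.4+9.6 − 3φ)·2 = 24.2
φ = (19.40 − 24.2/2) / 3 = 2.43 mm/h.

φ ≈ 2.43 mm/h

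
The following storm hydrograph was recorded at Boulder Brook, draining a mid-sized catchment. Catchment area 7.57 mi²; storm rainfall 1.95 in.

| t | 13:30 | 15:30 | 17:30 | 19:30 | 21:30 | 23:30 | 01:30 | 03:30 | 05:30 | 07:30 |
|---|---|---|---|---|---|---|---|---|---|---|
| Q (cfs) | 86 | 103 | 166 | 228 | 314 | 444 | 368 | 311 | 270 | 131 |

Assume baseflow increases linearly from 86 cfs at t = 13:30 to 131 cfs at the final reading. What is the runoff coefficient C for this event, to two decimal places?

C ≈ 0.28

ΣQ_DR = 1336 cfs; V = ΣQ_DR·Δt = 9.619 × 10^6 ft³.
Runoff depth d = V / A = 0.5470 in.
C = d / P = 0.5470 / 1.95 = 0.28.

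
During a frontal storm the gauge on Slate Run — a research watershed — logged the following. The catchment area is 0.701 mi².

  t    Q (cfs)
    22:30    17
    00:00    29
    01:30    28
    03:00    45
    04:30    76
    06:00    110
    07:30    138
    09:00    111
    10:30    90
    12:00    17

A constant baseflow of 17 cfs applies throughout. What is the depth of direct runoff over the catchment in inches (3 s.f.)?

d ≈ 1.63 in

Direct runoff: 0.0, 12.0, 11.0, 28.0, 59.0, 93.0, 121.0, 94.0, 73.0, 0.0 cfs; ΣQ_DR = 491.0 cfs.
V = ΣQ_DR · Δt = 491.0 × 5400 s = 2.651 × 10^6 ft³.
Over A = 0.701 mi², depth = V / A = 1.63 in.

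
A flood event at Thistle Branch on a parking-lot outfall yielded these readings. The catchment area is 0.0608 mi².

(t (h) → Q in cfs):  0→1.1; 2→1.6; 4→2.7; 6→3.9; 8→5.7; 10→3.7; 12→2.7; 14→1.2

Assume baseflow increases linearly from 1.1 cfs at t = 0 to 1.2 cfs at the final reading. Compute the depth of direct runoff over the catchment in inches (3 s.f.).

Direct runoff: 0.00, 0.49, 1.57, 2.76, 4.54, 2.53, 1.51, 0.00 cfs; ΣQ_DR = 13.40 cfs.
V = ΣQ_DR · Δt = 13.40 × 7200 s = 96480 ft³.
Over A = 0.0608 mi², depth = V / A = 0.683 in.

d ≈ 0.683 in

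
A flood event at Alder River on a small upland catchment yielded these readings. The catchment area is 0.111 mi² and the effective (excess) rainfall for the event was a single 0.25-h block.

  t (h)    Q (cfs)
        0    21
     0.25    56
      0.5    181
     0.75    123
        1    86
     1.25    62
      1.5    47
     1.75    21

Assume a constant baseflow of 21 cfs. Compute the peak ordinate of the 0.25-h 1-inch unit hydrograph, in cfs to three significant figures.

Direct runoff: 0.0, 35.0, 160.0, 102.0, 65.0, 41.0, 26.0, 0.0 cfs; ΣQ_DR = 429.0 cfs, peak = 160.0 cfs.
Runoff depth d = ΣQ_DR·Δt / A = 429.0 × 900 / (0.111 mi²) = 1.497 in.
The 1-inch UH is the DRH scaled by (1 in)/d, so U_p = 160.0 × 1/1.497 = 107 cfs.

U_p ≈ 107 cfs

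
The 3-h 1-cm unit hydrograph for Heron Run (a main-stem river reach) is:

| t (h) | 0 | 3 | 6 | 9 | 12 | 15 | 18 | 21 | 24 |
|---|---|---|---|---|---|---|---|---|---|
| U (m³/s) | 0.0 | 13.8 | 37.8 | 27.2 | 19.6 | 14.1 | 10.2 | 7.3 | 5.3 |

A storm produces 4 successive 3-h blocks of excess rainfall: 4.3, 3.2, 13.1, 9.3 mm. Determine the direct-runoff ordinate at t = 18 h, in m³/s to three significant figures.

Q ≈ 59.9 m³/s

By discrete convolution, Q_j = Σ (P_i / 10 mm) · U_{j−i}.
At t = 18 h (j=6): Q = (4.3/10)·10.2 + (3.2/10)·14.1 + (13.1/10)·19.6 + (9.3/10)·27.2 = 59.9 m³/s.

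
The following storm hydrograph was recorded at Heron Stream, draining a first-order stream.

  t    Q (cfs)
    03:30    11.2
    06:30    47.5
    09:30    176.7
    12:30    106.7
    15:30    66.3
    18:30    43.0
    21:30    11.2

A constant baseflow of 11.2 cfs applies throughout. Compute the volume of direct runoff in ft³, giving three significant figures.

Direct-runoff ordinates (Q − Q_b): 0.0, 36.3, 165.5, 95.5, 55.1, 31.8, 0.0 cfs.
ΣQ_DR = 384.2 cfs.
With Δt = 3 h = 10800 s, V = ΣQ_DR · Δt = 384.2 × 10800 = 4.15 × 10^6 ft³.

V ≈ 4.15 × 10^6 ft³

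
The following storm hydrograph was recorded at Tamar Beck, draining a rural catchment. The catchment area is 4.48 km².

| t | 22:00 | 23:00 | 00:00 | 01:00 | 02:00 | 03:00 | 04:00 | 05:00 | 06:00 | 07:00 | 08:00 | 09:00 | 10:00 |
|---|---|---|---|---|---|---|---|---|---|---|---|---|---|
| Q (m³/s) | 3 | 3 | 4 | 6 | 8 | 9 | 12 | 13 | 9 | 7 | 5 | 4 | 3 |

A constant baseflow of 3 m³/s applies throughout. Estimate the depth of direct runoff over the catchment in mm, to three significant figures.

Direct runoff: 0.0, 0.0, 1.0, 3.0, 5.0, 6.0, 9.0, 10.0, 6.0, 4.0, 2.0, 1.0, 0.0 m³/s; ΣQ_DR = 47.00 m³/s.
V = ΣQ_DR · Δt = 47.00 × 3600 s = 1.692 × 10^5 m³.
Over A = 4.48 km², depth = V / A = 37.8 mm.

d ≈ 37.8 mm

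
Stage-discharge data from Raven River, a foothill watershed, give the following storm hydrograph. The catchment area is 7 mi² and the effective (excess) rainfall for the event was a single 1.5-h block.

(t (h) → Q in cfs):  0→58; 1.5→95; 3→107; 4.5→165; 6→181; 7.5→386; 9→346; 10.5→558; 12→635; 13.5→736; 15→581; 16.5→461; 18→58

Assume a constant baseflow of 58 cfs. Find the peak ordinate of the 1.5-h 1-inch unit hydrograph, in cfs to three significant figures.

Direct runoff: 0.0, 37.0, 49.0, 107.0, 123.0, 328.0, 288.0, 500.0, 577.0, 678.0, 523.0, 403.0, 0.0 cfs; ΣQ_DR = 3613 cfs, peak = 678.0 cfs.
Runoff depth d = ΣQ_DR·Δt / A = 3613 × 5400 / (7 mi²) = 1.200 in.
The 1-inch UH is the DRH scaled by (1 in)/d, so U_p = 678.0 × 1/1.200 = 565 cfs.

U_p ≈ 565 cfs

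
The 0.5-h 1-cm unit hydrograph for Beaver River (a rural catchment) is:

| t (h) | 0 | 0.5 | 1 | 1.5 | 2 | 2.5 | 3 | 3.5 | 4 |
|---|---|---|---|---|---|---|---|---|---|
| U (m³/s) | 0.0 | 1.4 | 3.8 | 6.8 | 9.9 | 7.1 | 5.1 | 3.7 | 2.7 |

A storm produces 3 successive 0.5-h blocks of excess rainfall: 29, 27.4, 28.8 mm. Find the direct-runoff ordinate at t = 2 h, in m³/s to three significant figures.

Q ≈ 58.3 m³/s

By discrete convolution, Q_j = Σ (P_i / 10 mm) · U_{j−i}.
At t = 2 h (j=4): Q = (29/10)·9.9 + (27.4/10)·6.8 + (28.8/10)·3.8 = 58.3 m³/s.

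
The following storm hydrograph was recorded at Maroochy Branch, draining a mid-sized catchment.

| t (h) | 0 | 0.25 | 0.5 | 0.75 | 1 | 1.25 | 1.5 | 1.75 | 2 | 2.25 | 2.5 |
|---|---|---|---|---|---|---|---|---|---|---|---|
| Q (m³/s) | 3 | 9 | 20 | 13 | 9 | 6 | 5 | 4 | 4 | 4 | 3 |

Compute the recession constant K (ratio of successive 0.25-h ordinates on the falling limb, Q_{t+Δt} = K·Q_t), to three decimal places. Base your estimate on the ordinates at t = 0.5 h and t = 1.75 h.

K ≈ 0.725

Using the recession-limb readings at t = 0.5 h and t = 1.75 h: Q falls from 20 to 4 m³/s over 5 intervals.
K = (Q₂/Q₁)^(1/5) = (4/20)^(1/5) = 0.725.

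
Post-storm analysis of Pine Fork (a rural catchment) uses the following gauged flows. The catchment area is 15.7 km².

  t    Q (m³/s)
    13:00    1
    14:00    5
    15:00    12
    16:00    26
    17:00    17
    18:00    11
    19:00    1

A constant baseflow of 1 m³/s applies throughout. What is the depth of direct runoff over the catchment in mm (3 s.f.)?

Direct runoff: 0.0, 4.0, 11.0, 25.0, 16.0, 10.0, 0.0 m³/s; ΣQ_DR = 66.00 m³/s.
V = ΣQ_DR · Δt = 66.00 × 3600 s = 2.376 × 10^5 m³.
Over A = 15.7 km², depth = V / A = 15.1 mm.

d ≈ 15.1 mm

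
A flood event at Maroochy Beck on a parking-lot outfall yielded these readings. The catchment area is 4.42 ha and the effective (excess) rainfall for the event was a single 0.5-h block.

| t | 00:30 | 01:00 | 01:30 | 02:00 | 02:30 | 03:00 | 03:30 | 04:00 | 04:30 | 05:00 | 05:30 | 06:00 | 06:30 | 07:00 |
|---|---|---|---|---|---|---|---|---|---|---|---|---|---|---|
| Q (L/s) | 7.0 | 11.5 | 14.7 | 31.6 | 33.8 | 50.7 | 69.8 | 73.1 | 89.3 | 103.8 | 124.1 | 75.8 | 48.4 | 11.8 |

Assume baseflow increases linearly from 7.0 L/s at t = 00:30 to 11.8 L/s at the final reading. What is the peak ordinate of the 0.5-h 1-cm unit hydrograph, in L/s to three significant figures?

Direct runoff: 0.00, 4.13, 6.96, 23.49, 25.32, 41.85, 60.58, 63.52, 79.35, 93.48, 113.41, 64.74, 36.97, 0.00 L/s; ΣQ_DR = 613.8 L/s, peak = 113.41 L/s.
Runoff depth d = ΣQ_DR·Δt / A = 613.8 × 1800 / (4.42 ha) = 25.00 mm.
The 1-cm UH is the DRH scaled by (10 mm)/d, so U_p = 113.41 × 10/25.00 = 45.4 L/s.

U_p ≈ 45.4 L/s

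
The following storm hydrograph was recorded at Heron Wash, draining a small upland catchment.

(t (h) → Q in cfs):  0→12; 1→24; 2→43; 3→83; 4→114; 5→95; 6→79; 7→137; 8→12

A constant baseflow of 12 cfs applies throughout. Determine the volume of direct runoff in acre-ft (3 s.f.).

Direct-runoff ordinates (Q − Q_b): 0.0, 12.0, 31.0, 71.0, 102.0, 83.0, 67.0, 125.0, 0.0 cfs.
ΣQ_DR = 491.0 cfs.
With Δt = 1 h = 3600 s, V = ΣQ_DR · Δt = 491.0 × 3600 = 1.77 × 10^6 ft³ = 40.6 acre-ft.

V ≈ 40.6 acre-ft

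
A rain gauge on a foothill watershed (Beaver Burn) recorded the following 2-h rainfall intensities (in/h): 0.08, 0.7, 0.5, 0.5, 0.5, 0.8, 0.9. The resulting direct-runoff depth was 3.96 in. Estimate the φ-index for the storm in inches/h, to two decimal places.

Only the 6 blocks with intensity above φ contribute runoff: 0.7, 0.5, 0.5, 0.5, 0.8, 0.9 in/h.
Σ(I−φ)·Δt = d  ⇒  (0.7+0.5+0.5+0.5+0.8+0.9 − 6φ)·2 = 3.96
φ = (3.900 − 3.96/2) / 6 = 0.32 in/h.

φ ≈ 0.32 in/h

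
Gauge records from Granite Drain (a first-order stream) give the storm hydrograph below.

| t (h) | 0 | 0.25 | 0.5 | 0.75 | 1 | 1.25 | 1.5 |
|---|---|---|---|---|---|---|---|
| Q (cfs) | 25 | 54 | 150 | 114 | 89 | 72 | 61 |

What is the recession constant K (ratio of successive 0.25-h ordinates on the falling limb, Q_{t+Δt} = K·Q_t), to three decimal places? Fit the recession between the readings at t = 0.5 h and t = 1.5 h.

K ≈ 0.799

Using the recession-limb readings at t = 0.5 h and t = 1.5 h: Q falls from 150 to 61 cfs over 4 intervals.
K = (Q₂/Q₁)^(1/4) = (61/150)^(1/4) = 0.799.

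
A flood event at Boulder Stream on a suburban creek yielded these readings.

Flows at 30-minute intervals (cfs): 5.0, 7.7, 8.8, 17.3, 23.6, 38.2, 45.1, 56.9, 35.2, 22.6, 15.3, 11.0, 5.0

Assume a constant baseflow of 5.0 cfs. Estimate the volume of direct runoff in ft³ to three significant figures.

V ≈ 4.08 × 10^5 ft³

Direct-runoff ordinates (Q − Q_b): 0.0, 2.7, 3.8, 12.3, 18.6, 33.2, 40.1, 51.9, 30.2, 17.6, 10.3, 6.0, 0.0 cfs.
ΣQ_DR = 226.7 cfs.
With Δt = 0.5 h = 1800 s, V = ΣQ_DR · Δt = 226.7 × 1800 = 4.08 × 10^5 ft³.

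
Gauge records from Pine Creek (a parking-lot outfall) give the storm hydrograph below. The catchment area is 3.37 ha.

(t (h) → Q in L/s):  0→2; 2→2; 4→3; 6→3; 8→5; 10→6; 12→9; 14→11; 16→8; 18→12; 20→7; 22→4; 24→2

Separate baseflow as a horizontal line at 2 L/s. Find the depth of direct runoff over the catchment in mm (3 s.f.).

d ≈ 10.3 mm

Direct runoff: 0.0, 0.0, 1.0, 1.0, 3.0, 4.0, 7.0, 9.0, 6.0, 10.0, 5.0, 2.0, 0.0 L/s; ΣQ_DR = 48.00 L/s.
V = ΣQ_DR · Δt = 48.00 × 7200 s = 3.456 × 10^5 L.
Over A = 3.37 ha, depth = V / A = 10.3 mm.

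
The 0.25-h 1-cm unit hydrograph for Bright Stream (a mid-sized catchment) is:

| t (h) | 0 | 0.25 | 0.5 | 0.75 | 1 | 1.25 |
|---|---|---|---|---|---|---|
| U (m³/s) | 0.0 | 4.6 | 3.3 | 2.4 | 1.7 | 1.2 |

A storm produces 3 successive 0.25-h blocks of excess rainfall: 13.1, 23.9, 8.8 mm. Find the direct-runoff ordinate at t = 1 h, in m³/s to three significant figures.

Q ≈ 10.9 m³/s

By discrete convolution, Q_j = Σ (P_i / 10 mm) · U_{j−i}.
At t = 1 h (j=4): Q = (13.1/10)·1.7 + (23.9/10)·2.4 + (8.8/10)·3.3 = 10.9 m³/s.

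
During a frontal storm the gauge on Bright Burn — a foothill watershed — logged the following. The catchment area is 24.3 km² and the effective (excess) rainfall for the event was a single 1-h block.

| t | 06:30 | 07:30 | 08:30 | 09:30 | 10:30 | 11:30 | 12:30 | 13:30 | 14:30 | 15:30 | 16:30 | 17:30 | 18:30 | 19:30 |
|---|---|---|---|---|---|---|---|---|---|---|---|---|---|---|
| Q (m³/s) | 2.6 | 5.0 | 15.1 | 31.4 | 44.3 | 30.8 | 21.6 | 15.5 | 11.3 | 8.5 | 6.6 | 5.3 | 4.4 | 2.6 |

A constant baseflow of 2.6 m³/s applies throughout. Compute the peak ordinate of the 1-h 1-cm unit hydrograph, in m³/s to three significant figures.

Direct runoff: 0.0, 2.4, 12.5, 28.8, 41.7, 28.2, 19.0, 12.9, 8.7, 5.9, 4.0, 2.7, 1.8, 0.0 m³/s; ΣQ_DR = 168.6 m³/s, peak = 41.7 m³/s.
Runoff depth d = ΣQ_DR·Δt / A = 168.6 × 3600 / (24.3 km²) = 24.98 mm.
The 1-cm UH is the DRH scaled by (10 mm)/d, so U_p = 41.7 × 10/24.98 = 16.7 m³/s.

U_p ≈ 16.7 m³/s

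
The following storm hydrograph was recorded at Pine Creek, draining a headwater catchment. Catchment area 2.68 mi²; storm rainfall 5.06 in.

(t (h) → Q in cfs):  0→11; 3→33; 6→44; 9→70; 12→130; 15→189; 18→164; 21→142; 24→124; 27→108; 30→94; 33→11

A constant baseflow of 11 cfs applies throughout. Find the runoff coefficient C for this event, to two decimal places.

C ≈ 0.34

ΣQ_DR = 988.0 cfs; V = ΣQ_DR·Δt = 1.067 × 10^7 ft³.
Runoff depth d = V / A = 1.714 in.
C = d / P = 1.714 / 5.06 = 0.34.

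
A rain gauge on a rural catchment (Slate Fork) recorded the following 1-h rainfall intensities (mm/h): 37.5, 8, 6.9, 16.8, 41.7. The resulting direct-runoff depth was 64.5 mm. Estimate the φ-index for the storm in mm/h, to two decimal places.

φ ≈ 10.50 mm/h

Only the 3 blocks with intensity above φ contribute runoff: 37.5, 16.8, 41.7 mm/h.
Σ(I−φ)·Δt = d  ⇒  (37.5+16.8+41.7 − 3φ)·1 = 64.5
φ = (96.00 − 64.5/1) / 3 = 10.50 mm/h.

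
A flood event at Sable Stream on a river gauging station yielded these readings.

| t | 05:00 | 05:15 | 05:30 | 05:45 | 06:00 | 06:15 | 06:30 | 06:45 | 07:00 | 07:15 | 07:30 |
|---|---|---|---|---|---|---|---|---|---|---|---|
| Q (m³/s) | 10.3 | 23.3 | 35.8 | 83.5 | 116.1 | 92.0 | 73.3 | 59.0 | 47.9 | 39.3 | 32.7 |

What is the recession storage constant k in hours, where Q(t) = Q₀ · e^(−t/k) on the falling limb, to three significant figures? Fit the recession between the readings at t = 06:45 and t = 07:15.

k ≈ 1.23 h

On the falling limb, Q drops from 59.0 to 39.3 m³/s between t = 06:45 and t = 07:15 (Δt = 0.5 h).
k = −Δt / ln(Q₂/Q₁) = −0.5 / ln(39.3/59.0) = 1.23 h.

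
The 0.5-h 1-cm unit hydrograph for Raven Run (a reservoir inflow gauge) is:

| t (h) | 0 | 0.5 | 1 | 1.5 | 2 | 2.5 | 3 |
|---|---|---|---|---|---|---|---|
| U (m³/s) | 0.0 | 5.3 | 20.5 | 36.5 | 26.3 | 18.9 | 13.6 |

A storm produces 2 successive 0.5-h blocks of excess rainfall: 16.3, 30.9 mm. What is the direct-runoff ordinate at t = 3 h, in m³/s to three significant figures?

By discrete convolution, Q_j = Σ (P_i / 10 mm) · U_{j−i}.
At t = 3 h (j=6): Q = (16.3/10)·13.6 + (30.9/10)·18.9 = 80.6 m³/s.

Q ≈ 80.6 m³/s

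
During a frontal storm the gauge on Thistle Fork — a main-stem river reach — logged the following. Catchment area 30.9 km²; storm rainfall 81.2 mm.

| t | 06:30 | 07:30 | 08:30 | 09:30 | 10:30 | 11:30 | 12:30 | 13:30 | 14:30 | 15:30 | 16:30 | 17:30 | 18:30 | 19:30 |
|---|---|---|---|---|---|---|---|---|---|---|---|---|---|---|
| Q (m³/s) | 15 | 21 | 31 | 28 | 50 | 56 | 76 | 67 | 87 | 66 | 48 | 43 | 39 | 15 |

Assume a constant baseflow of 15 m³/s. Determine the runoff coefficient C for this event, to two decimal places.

ΣQ_DR = 432.0 m³/s; V = ΣQ_DR·Δt = 1.555 × 10^6 m³.
Runoff depth d = V / A = 50.33 mm.
C = d / P = 50.33 / 81.2 = 0.62.

C ≈ 0.62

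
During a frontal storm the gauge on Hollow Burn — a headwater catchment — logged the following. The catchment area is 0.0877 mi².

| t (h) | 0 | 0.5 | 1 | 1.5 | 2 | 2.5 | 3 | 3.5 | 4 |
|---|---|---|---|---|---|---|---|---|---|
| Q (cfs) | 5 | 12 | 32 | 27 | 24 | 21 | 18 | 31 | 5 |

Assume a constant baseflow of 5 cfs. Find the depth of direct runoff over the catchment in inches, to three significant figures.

d ≈ 1.15 in

Direct runoff: 0.0, 7.0, 27.0, 22.0, 19.0, 16.0, 13.0, 26.0, 0.0 cfs; ΣQ_DR = 130.0 cfs.
V = ΣQ_DR · Δt = 130.0 × 1800 s = 2.340 × 10^5 ft³.
Over A = 0.0877 mi², depth = V / A = 1.15 in.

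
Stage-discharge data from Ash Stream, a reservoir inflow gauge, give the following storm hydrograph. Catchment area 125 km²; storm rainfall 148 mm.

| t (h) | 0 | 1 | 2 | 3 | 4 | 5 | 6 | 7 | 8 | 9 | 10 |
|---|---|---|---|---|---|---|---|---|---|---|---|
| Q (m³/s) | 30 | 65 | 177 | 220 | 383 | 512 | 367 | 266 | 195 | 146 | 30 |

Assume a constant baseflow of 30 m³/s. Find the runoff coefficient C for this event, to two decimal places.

C ≈ 0.40

ΣQ_DR = 2061 m³/s; V = ΣQ_DR·Δt = 7.420 × 10^6 m³.
Runoff depth d = V / A = 59.36 mm.
C = d / P = 59.36 / 148 = 0.40.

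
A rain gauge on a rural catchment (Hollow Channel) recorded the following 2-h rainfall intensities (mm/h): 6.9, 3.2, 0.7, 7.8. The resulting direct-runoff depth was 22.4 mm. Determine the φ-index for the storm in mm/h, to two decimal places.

φ ≈ 2.23 mm/h

Only the 3 blocks with intensity above φ contribute runoff: 6.9, 3.2, 7.8 mm/h.
Σ(I−φ)·Δt = d  ⇒  (6.9+3.2+7.8 − 3φ)·2 = 22.4
φ = (17.90 − 22.4/2) / 3 = 2.23 mm/h.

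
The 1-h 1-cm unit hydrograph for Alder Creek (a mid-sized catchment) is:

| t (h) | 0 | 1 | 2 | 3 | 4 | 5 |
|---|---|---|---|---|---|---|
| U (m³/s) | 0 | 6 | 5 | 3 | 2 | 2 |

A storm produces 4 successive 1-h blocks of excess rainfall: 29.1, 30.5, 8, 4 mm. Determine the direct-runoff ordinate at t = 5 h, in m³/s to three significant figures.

Q ≈ 16.3 m³/s

By discrete convolution, Q_j = Σ (P_i / 10 mm) · U_{j−i}.
At t = 5 h (j=5): Q = (29.1/10)·2 + (30.5/10)·2 + (8/10)·3 + (4/10)·5 = 16.3 m³/s.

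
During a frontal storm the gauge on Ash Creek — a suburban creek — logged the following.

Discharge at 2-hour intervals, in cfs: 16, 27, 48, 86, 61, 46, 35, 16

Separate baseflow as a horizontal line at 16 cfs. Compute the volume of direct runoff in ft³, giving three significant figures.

V ≈ 1.49 × 10^6 ft³

Direct-runoff ordinates (Q − Q_b): 0.0, 11.0, 32.0, 70.0, 45.0, 30.0, 19.0, 0.0 cfs.
ΣQ_DR = 207.0 cfs.
With Δt = 2 h = 7200 s, V = ΣQ_DR · Δt = 207.0 × 7200 = 1.49 × 10^6 ft³.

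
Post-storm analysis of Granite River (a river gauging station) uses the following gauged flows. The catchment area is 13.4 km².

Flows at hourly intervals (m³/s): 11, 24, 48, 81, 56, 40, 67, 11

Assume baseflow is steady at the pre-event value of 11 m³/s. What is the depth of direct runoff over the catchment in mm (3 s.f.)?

Direct runoff: 0.0, 13.0, 37.0, 70.0, 45.0, 29.0, 56.0, 0.0 m³/s; ΣQ_DR = 250.0 m³/s.
V = ΣQ_DR · Δt = 250.0 × 3600 s = 9.000 × 10^5 m³.
Over A = 13.4 km², depth = V / A = 67.2 mm.

d ≈ 67.2 mm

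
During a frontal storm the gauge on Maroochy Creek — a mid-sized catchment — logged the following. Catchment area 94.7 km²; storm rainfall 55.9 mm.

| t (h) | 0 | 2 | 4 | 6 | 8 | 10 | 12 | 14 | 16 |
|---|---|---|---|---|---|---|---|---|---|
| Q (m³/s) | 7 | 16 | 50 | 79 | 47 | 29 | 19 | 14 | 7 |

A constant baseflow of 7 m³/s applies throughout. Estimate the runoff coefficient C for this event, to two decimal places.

C ≈ 0.28

ΣQ_DR = 205.0 m³/s; V = ΣQ_DR·Δt = 1.476 × 10^6 m³.
Runoff depth d = V / A = 15.59 mm.
C = d / P = 15.59 / 55.9 = 0.28.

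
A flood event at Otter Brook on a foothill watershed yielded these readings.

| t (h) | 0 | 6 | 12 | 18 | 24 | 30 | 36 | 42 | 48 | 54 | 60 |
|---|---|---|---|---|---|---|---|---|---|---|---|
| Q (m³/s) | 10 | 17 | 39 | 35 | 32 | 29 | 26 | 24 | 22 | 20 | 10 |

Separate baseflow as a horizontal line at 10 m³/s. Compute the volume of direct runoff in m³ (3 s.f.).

V ≈ 3.33 × 10^6 m³

Direct-runoff ordinates (Q − Q_b): 0.0, 7.0, 29.0, 25.0, 22.0, 19.0, 16.0, 14.0, 12.0, 10.0, 0.0 m³/s.
ΣQ_DR = 154.0 m³/s.
With Δt = 6 h = 21600 s, V = ΣQ_DR · Δt = 154.0 × 21600 = 3.33 × 10^6 m³.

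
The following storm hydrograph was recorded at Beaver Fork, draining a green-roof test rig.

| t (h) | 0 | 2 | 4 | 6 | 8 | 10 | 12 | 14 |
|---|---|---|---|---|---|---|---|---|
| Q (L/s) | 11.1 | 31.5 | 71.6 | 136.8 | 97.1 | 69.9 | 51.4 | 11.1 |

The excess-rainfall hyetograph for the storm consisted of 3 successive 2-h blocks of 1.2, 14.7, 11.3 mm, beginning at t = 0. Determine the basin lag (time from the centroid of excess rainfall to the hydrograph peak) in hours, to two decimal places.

t_L ≈ 2.26 h

Centroid of excess rainfall: t_c = Σ P_i·t̄_i / ΣP_i = 3.7426 h (block centres at 1, 3, 5 h).
Hydrograph peak occurs at t = 6 h, so basin lag t_L = 6 − 3.7426 = 2.26 h.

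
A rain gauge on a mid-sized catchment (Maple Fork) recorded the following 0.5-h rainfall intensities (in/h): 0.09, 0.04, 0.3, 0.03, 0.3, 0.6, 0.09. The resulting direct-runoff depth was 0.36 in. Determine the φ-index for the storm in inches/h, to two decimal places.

φ ≈ 0.16 in/h

Only the 3 blocks with intensity above φ contribute runoff: 0.3, 0.3, 0.6 in/h.
Σ(I−φ)·Δt = d  ⇒  (0.3+0.3+0.6 − 3φ)·0.5 = 0.36
φ = (1.200 − 0.36/0.5) / 3 = 0.16 in/h.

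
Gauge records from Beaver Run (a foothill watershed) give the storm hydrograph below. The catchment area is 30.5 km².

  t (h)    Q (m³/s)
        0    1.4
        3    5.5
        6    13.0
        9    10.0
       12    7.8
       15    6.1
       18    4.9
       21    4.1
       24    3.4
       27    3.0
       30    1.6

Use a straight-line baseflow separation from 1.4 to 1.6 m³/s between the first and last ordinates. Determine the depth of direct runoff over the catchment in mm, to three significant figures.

Direct runoff: 0.00, 4.08, 11.56, 8.54, 6.32, 4.60, 3.38, 2.56, 1.84, 1.42, 0.00 m³/s; ΣQ_DR = 44.30 m³/s.
V = ΣQ_DR · Δt = 44.30 × 10800 s = 4.784 × 10^5 m³.
Over A = 30.5 km², depth = V / A = 15.7 mm.

d ≈ 15.7 mm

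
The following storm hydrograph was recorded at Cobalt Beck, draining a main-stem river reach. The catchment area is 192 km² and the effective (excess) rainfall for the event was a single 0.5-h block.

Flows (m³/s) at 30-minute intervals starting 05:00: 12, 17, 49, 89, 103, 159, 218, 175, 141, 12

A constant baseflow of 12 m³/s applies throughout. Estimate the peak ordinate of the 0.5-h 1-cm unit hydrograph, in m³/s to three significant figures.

U_p ≈ 257 m³/s

Direct runoff: 0.0, 5.0, 37.0, 77.0, 91.0, 147.0, 206.0, 163.0, 129.0, 0.0 m³/s; ΣQ_DR = 855.0 m³/s, peak = 206.0 m³/s.
Runoff depth d = ΣQ_DR·Δt / A = 855.0 × 1800 / (192 km²) = 8.016 mm.
The 1-cm UH is the DRH scaled by (10 mm)/d, so U_p = 206.0 × 10/8.016 = 257 m³/s.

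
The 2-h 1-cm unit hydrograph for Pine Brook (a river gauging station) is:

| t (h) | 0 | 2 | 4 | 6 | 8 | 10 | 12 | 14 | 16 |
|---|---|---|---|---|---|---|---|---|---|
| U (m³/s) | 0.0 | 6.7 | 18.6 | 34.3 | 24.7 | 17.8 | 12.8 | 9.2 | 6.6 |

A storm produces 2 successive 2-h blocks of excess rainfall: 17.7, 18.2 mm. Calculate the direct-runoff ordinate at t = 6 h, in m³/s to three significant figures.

Q ≈ 94.6 m³/s

By discrete convolution, Q_j = Σ (P_i / 10 mm) · U_{j−i}.
At t = 6 h (j=3): Q = (17.7/10)·34.3 + (18.2/10)·18.6 = 94.6 m³/s.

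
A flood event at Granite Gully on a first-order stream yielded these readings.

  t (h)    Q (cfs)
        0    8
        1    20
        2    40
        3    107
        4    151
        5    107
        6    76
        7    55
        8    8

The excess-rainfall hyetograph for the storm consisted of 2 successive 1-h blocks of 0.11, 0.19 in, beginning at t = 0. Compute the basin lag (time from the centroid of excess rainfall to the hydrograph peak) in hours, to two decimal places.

t_L ≈ 2.87 h

Centroid of excess rainfall: t_c = Σ P_i·t̄_i / ΣP_i = 1.1333 h (block centres at 0.5, 1.5 h).
Hydrograph peak occurs at t = 4 h, so basin lag t_L = 4 − 1.1333 = 2.87 h.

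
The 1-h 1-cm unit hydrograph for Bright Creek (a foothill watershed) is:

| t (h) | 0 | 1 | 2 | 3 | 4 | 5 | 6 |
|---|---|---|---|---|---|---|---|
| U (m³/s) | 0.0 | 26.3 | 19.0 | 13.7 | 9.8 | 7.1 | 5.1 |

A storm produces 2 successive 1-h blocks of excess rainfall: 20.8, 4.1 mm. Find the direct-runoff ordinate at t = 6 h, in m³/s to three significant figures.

Q ≈ 13.5 m³/s

By discrete convolution, Q_j = Σ (P_i / 10 mm) · U_{j−i}.
At t = 6 h (j=6): Q = (20.8/10)·5.1 + (4.1/10)·7.1 = 13.5 m³/s.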